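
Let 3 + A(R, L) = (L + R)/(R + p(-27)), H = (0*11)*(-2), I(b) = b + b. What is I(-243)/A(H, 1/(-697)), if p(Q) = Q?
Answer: 4573017/28228 ≈ 162.00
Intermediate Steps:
I(b) = 2*b
H = 0 (H = 0*(-2) = 0)
A(R, L) = -3 + (L + R)/(-27 + R) (A(R, L) = -3 + (L + R)/(R - 27) = -3 + (L + R)/(-27 + R))
I(-243)/A(H, 1/(-697)) = (2*(-243))/(((81 + 1/(-697) - 2*0)/(-27 + 0))) = -486*(-27/(81 - 1/697 + 0)) = -486/((-1/27*56456/697)) = -486/(-56456/18819) = -486*(-18819/56456) = 4573017/28228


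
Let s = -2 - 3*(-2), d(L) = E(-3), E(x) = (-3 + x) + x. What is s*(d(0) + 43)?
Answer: 136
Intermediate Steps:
E(x) = -3 + 2*x
d(L) = -9 (d(L) = -3 + 2*(-3) = -3 - 6 = -9)
s = 4 (s = -2 + 6 = 4)
s*(d(0) + 43) = 4*(-9 + 43) = 4*34 = 136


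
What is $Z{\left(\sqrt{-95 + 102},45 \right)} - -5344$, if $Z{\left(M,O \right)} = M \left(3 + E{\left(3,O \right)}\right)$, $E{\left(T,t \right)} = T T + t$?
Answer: $5344 + 57 \sqrt{7} \approx 5494.8$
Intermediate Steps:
$E{\left(T,t \right)} = t + T^{2}$ ($E{\left(T,t \right)} = T^{2} + t = t + T^{2}$)
$Z{\left(M,O \right)} = M \left(12 + O\right)$ ($Z{\left(M,O \right)} = M \left(3 + \left(O + 3^{2}\right)\right) = M \left(3 + \left(O + 9\right)\right) = M \left(3 + \left(9 + O\right)\right) = M \left(12 + O\right)$)
$Z{\left(\sqrt{-95 + 102},45 \right)} - -5344 = \sqrt{-95 + 102} \left(12 + 45\right) - -5344 = \sqrt{7} \cdot 57 + 5344 = 57 \sqrt{7} + 5344 = 5344 + 57 \sqrt{7}$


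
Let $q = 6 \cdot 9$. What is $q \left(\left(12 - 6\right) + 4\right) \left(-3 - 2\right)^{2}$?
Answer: $13500$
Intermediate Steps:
$q = 54$
$q \left(\left(12 - 6\right) + 4\right) \left(-3 - 2\right)^{2} = 54 \left(\left(12 - 6\right) + 4\right) \left(-3 - 2\right)^{2} = 54 \left(6 + 4\right) \left(-5\right)^{2} = 54 \cdot 10 \cdot 25 = 540 \cdot 25 = 13500$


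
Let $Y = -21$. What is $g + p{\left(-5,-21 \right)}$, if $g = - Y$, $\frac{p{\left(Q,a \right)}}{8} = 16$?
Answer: $149$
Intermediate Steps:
$p{\left(Q,a \right)} = 128$ ($p{\left(Q,a \right)} = 8 \cdot 16 = 128$)
$g = 21$ ($g = \left(-1\right) \left(-21\right) = 21$)
$g + p{\left(-5,-21 \right)} = 21 + 128 = 149$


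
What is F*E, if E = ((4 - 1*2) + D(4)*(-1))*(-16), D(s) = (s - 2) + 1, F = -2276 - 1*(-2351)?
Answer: 1200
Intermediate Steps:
F = 75 (F = -2276 + 2351 = 75)
D(s) = -1 + s (D(s) = (-2 + s) + 1 = -1 + s)
E = 16 (E = ((4 - 1*2) + (-1 + 4)*(-1))*(-16) = ((4 - 2) + 3*(-1))*(-16) = (2 - 3)*(-16) = -1*(-16) = 16)
F*E = 75*16 = 1200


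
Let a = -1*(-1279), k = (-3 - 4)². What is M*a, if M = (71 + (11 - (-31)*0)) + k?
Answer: 167549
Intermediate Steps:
k = 49 (k = (-7)² = 49)
a = 1279
M = 131 (M = (71 + (11 - (-31)*0)) + 49 = (71 + (11 - 1*0)) + 49 = (71 + (11 + 0)) + 49 = (71 + 11) + 49 = 82 + 49 = 131)
M*a = 131*1279 = 167549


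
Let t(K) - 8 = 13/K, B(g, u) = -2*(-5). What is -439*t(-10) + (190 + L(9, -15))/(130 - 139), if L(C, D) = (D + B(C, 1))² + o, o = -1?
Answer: -266857/90 ≈ -2965.1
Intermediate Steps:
B(g, u) = 10
t(K) = 8 + 13/K
L(C, D) = -1 + (10 + D)² (L(C, D) = (D + 10)² - 1 = (10 + D)² - 1 = -1 + (10 + D)²)
-439*t(-10) + (190 + L(9, -15))/(130 - 139) = -439*(8 + 13/(-10)) + (190 + (-1 + (10 - 15)²))/(130 - 139) = -439*(8 + 13*(-⅒)) + (190 + (-1 + (-5)²))/(-9) = -439*(8 - 13/10) + (190 + (-1 + 25))*(-⅑) = -439*67/10 + (190 + 24)*(-⅑) = -29413/10 + 214*(-⅑) = -29413/10 - 214/9 = -266857/90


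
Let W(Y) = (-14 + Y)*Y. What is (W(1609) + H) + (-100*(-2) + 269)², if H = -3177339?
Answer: -391023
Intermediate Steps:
W(Y) = Y*(-14 + Y)
(W(1609) + H) + (-100*(-2) + 269)² = (1609*(-14 + 1609) - 3177339) + (-100*(-2) + 269)² = (1609*1595 - 3177339) + (200 + 269)² = (2566355 - 3177339) + 469² = -610984 + 219961 = -391023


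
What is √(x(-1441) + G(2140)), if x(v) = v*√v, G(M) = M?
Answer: √(2140 - 1441*I*√1441) ≈ 168.65 - 162.18*I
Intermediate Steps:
x(v) = v^(3/2)
√(x(-1441) + G(2140)) = √((-1441)^(3/2) + 2140) = √(-1441*I*√1441 + 2140) = √(2140 - 1441*I*√1441)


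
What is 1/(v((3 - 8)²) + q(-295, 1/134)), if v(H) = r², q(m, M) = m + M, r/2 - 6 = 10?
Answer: 134/97687 ≈ 0.0013717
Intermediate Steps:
r = 32 (r = 12 + 2*10 = 12 + 20 = 32)
q(m, M) = M + m
v(H) = 1024 (v(H) = 32² = 1024)
1/(v((3 - 8)²) + q(-295, 1/134)) = 1/(1024 + (1/134 - 295)) = 1/(1024 - 39529/134) = 1/(97687/134) = 134/97687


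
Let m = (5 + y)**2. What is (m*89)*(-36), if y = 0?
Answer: -80100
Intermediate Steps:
m = 25 (m = (5 + 0)**2 = 5**2 = 25)
(m*89)*(-36) = (25*89)*(-36) = 2225*(-36) = -80100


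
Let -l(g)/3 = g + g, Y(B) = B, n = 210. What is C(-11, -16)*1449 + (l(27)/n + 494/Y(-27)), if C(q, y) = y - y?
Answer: -18019/945 ≈ -19.068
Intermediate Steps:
l(g) = -6*g (l(g) = -3*(g + g) = -6*g)
C(q, y) = 0
C(-11, -16)*1449 + (l(27)/n + 494/Y(-27)) = 0*1449 + (-6*27/210 + 494/(-27)) = 0 + (-162*1/210 + 494*(-1/27)) = 0 + (-27/35 - 494/27) = 0 - 18019/945 = -18019/945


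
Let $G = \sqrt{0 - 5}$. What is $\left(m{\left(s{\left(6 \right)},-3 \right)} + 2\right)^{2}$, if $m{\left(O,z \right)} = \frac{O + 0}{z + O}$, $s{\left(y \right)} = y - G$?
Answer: $\frac{9 \left(8 \sqrt{5} + 11 i\right)}{2 \left(2 i + 3 \sqrt{5}\right)} \approx 13.041 + 3.491 i$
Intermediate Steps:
$G = i \sqrt{5}$ ($G = \sqrt{-5} = i \sqrt{5} \approx 2.2361 i$)
$s{\left(y \right)} = y - i \sqrt{5}$
$m{\left(O,z \right)} = \frac{O}{O + z}$
$\left(m{\left(s{\left(6 \right)},-3 \right)} + 2\right)^{2} = \left(\frac{6 - i \sqrt{5}}{\left(6 - i \sqrt{5}\right) - 3} + 2\right)^{2} = \left(\frac{6 - i \sqrt{5}}{3 - i \sqrt{5}} + 2\right)^{2} = \left(2 + \frac{6 - i \sqrt{5}}{3 - i \sqrt{5}}\right)^{2}$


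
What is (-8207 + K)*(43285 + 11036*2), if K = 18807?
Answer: 692784200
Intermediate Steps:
(-8207 + K)*(43285 + 11036*2) = (-8207 + 18807)*(43285 + 11036*2) = 10600*(43285 + 22072) = 10600*65357 = 692784200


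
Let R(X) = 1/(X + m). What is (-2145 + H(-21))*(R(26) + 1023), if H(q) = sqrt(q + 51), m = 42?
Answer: -149216925/68 + 69565*sqrt(30)/68 ≈ -2.1888e+6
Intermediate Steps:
H(q) = sqrt(51 + q)
R(X) = 1/(42 + X) (R(X) = 1/(X + 42) = 1/(42 + X))
(-2145 + H(-21))*(R(26) + 1023) = (-2145 + sqrt(51 - 21))*(1/(42 + 26) + 1023) = (-2145 + sqrt(30))*(1/68 + 1023) = (-2145 + sqrt(30))*(69565/68) = -149216925/68 + 69565*sqrt(30)/68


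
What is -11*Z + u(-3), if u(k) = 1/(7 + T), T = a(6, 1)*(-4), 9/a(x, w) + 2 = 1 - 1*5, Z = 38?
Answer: -5433/13 ≈ -417.92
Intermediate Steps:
a(x, w) = -3/2 (a(x, w) = 9/(-2 + (1 - 1*5)) = 9/(-2 + (1 - 5)) = 9/(-2 - 4) = 9/(-6) = 9*(-⅙) = -3/2)
T = 6 (T = -3/2*(-4) = 6)
u(k) = 1/13 (u(k) = 1/(7 + 6) = 1/13)
-11*Z + u(-3) = -11*38 + 1/13 = -418 + 1/13 = -5433/13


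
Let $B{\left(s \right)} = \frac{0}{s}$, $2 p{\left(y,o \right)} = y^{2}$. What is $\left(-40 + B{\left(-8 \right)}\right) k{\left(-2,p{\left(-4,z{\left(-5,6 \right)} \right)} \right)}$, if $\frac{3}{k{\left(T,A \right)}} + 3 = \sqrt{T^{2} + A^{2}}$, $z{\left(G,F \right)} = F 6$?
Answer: $- \frac{360}{59} - \frac{240 \sqrt{17}}{59} \approx -22.874$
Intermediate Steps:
$z{\left(G,F \right)} = 6 F$
$p{\left(y,o \right)} = \frac{y^{2}}{2}$
$B{\left(s \right)} = 0$
$k{\left(T,A \right)} = \frac{3}{-3 + \sqrt{A^{2} + T^{2}}}$ ($k{\left(T,A \right)} = \frac{3}{-3 + \sqrt{T^{2} + A^{2}}} = \frac{3}{-3 + \sqrt{A^{2} + T^{2}}}$)
$\left(-40 + B{\left(-8 \right)}\right) k{\left(-2,p{\left(-4,z{\left(-5,6 \right)} \right)} \right)} = \left(-40 + 0\right) \frac{3}{-3 + \sqrt{\left(\frac{\left(-4\right)^{2}}{2}\right)^{2} + \left(-2\right)^{2}}} = - 40 \frac{3}{-3 + \sqrt{\left(\frac{1}{2} \cdot 16\right)^{2} + 4}} = - 40 \frac{3}{-3 + \sqrt{8^{2} + 4}} = - 40 \frac{3}{-3 + \sqrt{64 + 4}} = - 40 \frac{3}{-3 + \sqrt{68}} = - 40 \frac{3}{-3 + 2 \sqrt{17}} = - \frac{120}{-3 + 2 \sqrt{17}}$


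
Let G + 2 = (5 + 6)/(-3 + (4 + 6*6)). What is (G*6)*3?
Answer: -1134/37 ≈ -30.649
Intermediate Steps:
G = -63/37 (G = -2 + (5 + 6)/(-3 + (4 + 6*6)) = -2 + 11/(-3 + (4 + 36)) = -2 + 11/(-3 + 40) = -2 + 11/37 = -63/37 ≈ -1.7027)
(G*6)*3 = -63/37*6*3 = -378/37*3 = -1134/37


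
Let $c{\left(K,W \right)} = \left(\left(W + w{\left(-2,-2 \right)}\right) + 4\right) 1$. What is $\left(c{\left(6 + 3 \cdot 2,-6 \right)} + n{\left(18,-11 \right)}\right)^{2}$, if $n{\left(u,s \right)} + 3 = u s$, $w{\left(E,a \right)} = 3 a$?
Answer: $43681$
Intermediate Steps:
$n{\left(u,s \right)} = -3 + s u$ ($n{\left(u,s \right)} = -3 + u s = -3 + s u$)
$c{\left(K,W \right)} = -2 + W$ ($c{\left(K,W \right)} = \left(\left(W + 3 \left(-2\right)\right) + 4\right) 1 = \left(\left(W - 6\right) + 4\right) 1 = \left(\left(-6 + W\right) + 4\right) 1 = \left(-2 + W\right) 1 = -2 + W$)
$\left(c{\left(6 + 3 \cdot 2,-6 \right)} + n{\left(18,-11 \right)}\right)^{2} = \left(\left(-2 - 6\right) - 201\right)^{2} = \left(-8 - 201\right)^{2} = \left(-209\right)^{2} = 43681$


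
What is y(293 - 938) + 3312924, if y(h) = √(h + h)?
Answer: 3312924 + I*√1290 ≈ 3.3129e+6 + 35.917*I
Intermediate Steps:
y(h) = √2*√h (y(h) = √(2*h) = √2*√h)
y(293 - 938) + 3312924 = √2*√(293 - 938) + 3312924 = √2*√(-645) + 3312924 = √2*(I*√645) + 3312924 = I*√1290 + 3312924 = 3312924 + I*√1290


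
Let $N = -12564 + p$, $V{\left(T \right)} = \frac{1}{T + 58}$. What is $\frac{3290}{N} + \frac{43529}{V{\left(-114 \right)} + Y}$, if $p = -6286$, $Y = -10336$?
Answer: $- \frac{4785352033}{1091070045} \approx -4.3859$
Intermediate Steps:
$V{\left(T \right)} = \frac{1}{58 + T}$
$N = -18850$ ($N = -12564 - 6286 = -18850$)
$\frac{3290}{N} + \frac{43529}{V{\left(-114 \right)} + Y} = \frac{3290}{-18850} + \frac{43529}{\frac{1}{58 - 114} - 10336} = 3290 \left(- \frac{1}{18850}\right) + \frac{43529}{\frac{1}{-56} - 10336} = - \frac{329}{1885} + \frac{43529}{- \frac{1}{56} - 10336} = - \frac{329}{1885} + \frac{43529}{- \frac{578817}{56}} = - \frac{329}{1885} + 43529 \left(- \frac{56}{578817}\right) = - \frac{329}{1885} - \frac{2437624}{578817} = - \frac{4785352033}{1091070045}$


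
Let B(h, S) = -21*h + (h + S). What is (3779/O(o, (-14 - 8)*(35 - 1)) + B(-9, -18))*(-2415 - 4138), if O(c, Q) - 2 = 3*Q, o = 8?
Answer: -2355312025/2242 ≈ -1.0505e+6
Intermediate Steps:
O(c, Q) = 2 + 3*Q
B(h, S) = S - 20*h (B(h, S) = -21*h + (S + h) = S - 20*h)
(3779/O(o, (-14 - 8)*(35 - 1)) + B(-9, -18))*(-2415 - 4138) = (3779/(2 + 3*((-14 - 8)*(35 - 1))) + (-18 - 20*(-9)))*(-2415 - 4138) = (3779/(2 + 3*(-22*34)) + (-18 + 180))*(-6553) = (3779/(2 + 3*(-748)) + 162)*(-6553) = (3779/(2 - 2244) + 162)*(-6553) = (3779/(-2242) + 162)*(-6553) = (3779*(-1/2242) + 162)*(-6553) = (-3779/2242 + 162)*(-6553) = (359425/2242)*(-6553) = -2355312025/2242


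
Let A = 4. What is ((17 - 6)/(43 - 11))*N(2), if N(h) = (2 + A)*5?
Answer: 165/16 ≈ 10.313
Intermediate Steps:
N(h) = 30 (N(h) = (2 + 4)*5 = 6*5 = 30)
((17 - 6)/(43 - 11))*N(2) = ((17 - 6)/(43 - 11))*30 = (11/32)*30 = 165/16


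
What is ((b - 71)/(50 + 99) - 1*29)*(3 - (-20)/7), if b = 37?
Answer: -178555/1043 ≈ -171.19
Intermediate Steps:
((b - 71)/(50 + 99) - 1*29)*(3 - (-20)/7) = ((37 - 71)/(50 + 99) - 1*29)*(3 - (-20)/7) = (-34/149 - 29)*(3 - (-20)/7) = (-34*1/149 - 29)*(3 - 4*(-5/7)) = (-34/149 - 29)*(3 + 20/7) = -4355/149*41/7 = -178555/1043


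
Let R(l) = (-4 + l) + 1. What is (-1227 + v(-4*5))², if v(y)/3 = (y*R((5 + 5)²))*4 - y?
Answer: 597655809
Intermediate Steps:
R(l) = -3 + l
v(y) = 1161*y (v(y) = 3*((y*(-3 + (5 + 5)²))*4 - y) = 3*((y*(-3 + 10²))*4 - y) = 3*((y*(-3 + 100))*4 - y) = 3*((y*97)*4 - y) = 3*((97*y)*4 - y) = 3*(388*y - y) = 3*(387*y) = 1161*y)
(-1227 + v(-4*5))² = (-1227 + 1161*(-4*5))² = (-1227 + 1161*(-20))² = (-1227 - 23220)² = (-24447)² = 597655809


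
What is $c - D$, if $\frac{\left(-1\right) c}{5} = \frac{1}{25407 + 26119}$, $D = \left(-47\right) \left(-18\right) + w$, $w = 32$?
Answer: $- \frac{45239833}{51526} \approx -878.0$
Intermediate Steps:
$D = 878$ ($D = \left(-47\right) \left(-18\right) + 32 = 846 + 32 = 878$)
$c = - \frac{5}{51526}$ ($c = - \frac{5}{25407 + 26119} = - \frac{5}{51526} \approx -9.7038 \cdot 10^{-5}$)
$c - D = - \frac{5}{51526} - 878 = - \frac{45239833}{51526}$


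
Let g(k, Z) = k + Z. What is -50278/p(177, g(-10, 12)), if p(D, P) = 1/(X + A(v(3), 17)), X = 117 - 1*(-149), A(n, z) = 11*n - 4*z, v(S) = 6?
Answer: -13273392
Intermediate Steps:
A(n, z) = -4*z + 11*n
g(k, Z) = Z + k
X = 266 (X = 117 + 149 = 266)
p(D, P) = 1/264 (p(D, P) = 1/(266 + (-4*17 + 11*6)) = 1/(266 + (-68 + 66)) = 1/(266 - 2) = 1/264)
-50278/p(177, g(-10, 12)) = -50278/1/264 = -50278*264 = -13273392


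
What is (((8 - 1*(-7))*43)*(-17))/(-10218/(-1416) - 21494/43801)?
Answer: -113345599740/69520519 ≈ -1630.4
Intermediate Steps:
(((8 - 1*(-7))*43)*(-17))/(-10218/(-1416) - 21494/43801) = (((8 + 7)*43)*(-17))/(-10218*(-1/1416) - 21494*1/43801) = ((15*43)*(-17))/(1703/236 - 21494/43801) = (645*(-17))/(69520519/10337036) = -10965*10337036/69520519 = -113345599740/69520519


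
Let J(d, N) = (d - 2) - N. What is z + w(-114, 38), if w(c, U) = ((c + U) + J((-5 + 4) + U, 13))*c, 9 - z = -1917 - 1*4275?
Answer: 12357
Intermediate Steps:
J(d, N) = -2 + d - N (J(d, N) = (-2 + d) - N = -2 + d - N)
z = 6201 (z = 9 - (-1917 - 1*4275) = 9 - (-1917 - 4275) = 9 - 1*(-6192) = 9 + 6192 = 6201)
w(c, U) = c*(-16 + c + 2*U) (w(c, U) = ((c + U) + (-2 + ((-5 + 4) + U) - 1*13))*c = ((U + c) + (-2 + (-1 + U) - 13))*c = ((U + c) + (-16 + U))*c = (-16 + c + 2*U)*c = c*(-16 + c + 2*U))
z + w(-114, 38) = 6201 - 114*(-16 - 114 + 2*38) = 6201 - 114*(-16 - 114 + 76) = 6201 - 114*(-54) = 6201 + 6156 = 12357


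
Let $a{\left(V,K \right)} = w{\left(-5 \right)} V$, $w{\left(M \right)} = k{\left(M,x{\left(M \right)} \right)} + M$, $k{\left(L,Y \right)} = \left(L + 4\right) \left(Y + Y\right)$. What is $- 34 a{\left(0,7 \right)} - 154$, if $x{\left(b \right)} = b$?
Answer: $-154$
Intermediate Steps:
$k{\left(L,Y \right)} = 2 Y \left(4 + L\right)$ ($k{\left(L,Y \right)} = \left(4 + L\right) 2 Y = 2 Y \left(4 + L\right)$)
$w{\left(M \right)} = M + 2 M \left(4 + M\right)$ ($w{\left(M \right)} = 2 M \left(4 + M\right) + M = M + 2 M \left(4 + M\right)$)
$a{\left(V,K \right)} = 5 V$ ($a{\left(V,K \right)} = - 5 \left(9 + 2 \left(-5\right)\right) V = - 5 \left(9 - 10\right) V = \left(-5\right) \left(-1\right) V = 5 V$)
$- 34 a{\left(0,7 \right)} - 154 = - 34 \cdot 5 \cdot 0 - 154 = \left(-34\right) 0 - 154 = 0 - 154 = -154$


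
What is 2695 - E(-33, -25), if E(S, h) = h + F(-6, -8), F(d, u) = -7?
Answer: 2727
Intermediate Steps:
E(S, h) = -7 + h (E(S, h) = h - 7 = -7 + h)
2695 - E(-33, -25) = 2695 - (-7 - 25) = 2695 - 1*(-32) = 2695 + 32 = 2727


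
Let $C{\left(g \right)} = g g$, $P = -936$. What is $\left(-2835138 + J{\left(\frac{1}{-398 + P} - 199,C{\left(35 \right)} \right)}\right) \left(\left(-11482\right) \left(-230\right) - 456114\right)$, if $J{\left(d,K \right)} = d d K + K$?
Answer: $\frac{88794615321240370081}{889778} \approx 9.9794 \cdot 10^{13}$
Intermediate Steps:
$C{\left(g \right)} = g^{2}$
$J{\left(d,K \right)} = K + K d^{2}$ ($J{\left(d,K \right)} = d^{2} K + K = K d^{2} + K = K + K d^{2}$)
$\left(-2835138 + J{\left(\frac{1}{-398 + P} - 199,C{\left(35 \right)} \right)}\right) \left(\left(-11482\right) \left(-230\right) - 456114\right) = \left(-2835138 + 35^{2} \left(1 + \left(\frac{1}{-398 - 936} - 199\right)^{2}\right)\right) \left(\left(-11482\right) \left(-230\right) - 456114\right) = \left(-2835138 + 1225 \left(1 + \left(\frac{1}{-1334} - 199\right)^{2}\right)\right) \left(2640860 - 456114\right) = \left(-2835138 + 1225 \left(1 + \left(- \frac{1}{1334} - 199\right)^{2}\right)\right) 2184746 = \left(-2835138 + 1225 \left(1 + \left(- \frac{265467}{1334}\right)^{2}\right)\right) 2184746 = \left(-2835138 + 1225 \left(1 + \frac{70472728089}{1779556}\right)\right) 2184746 = \left(-2835138 + 1225 \cdot \frac{70474507645}{1779556}\right) 2184746 = \left(-2835138 + \frac{86331271865125}{1779556}\right) 2184746 = \frac{81285985026397}{1779556} \cdot 2184746 = \frac{88794615321240370081}{889778}$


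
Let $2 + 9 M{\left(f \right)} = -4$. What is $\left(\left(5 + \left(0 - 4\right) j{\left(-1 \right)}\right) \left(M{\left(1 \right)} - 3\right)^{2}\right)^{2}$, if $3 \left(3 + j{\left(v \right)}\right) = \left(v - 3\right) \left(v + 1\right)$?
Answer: $\frac{4231249}{81} \approx 52238.0$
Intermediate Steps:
$M{\left(f \right)} = - \frac{2}{3}$ ($M{\left(f \right)} = - \frac{2}{9} + \frac{1}{9} \left(-4\right) = - \frac{2}{9} - \frac{4}{9} = - \frac{2}{3}$)
$j{\left(v \right)} = -3 + \frac{\left(1 + v\right) \left(-3 + v\right)}{3}$ ($j{\left(v \right)} = -3 + \frac{\left(v - 3\right) \left(v + 1\right)}{3} = -3 + \frac{\left(-3 + v\right) \left(1 + v\right)}{3} = -3 + \frac{\left(1 + v\right) \left(-3 + v\right)}{3}$)
$\left(\left(5 + \left(0 - 4\right) j{\left(-1 \right)}\right) \left(M{\left(1 \right)} - 3\right)^{2}\right)^{2} = \left(\left(5 + \left(0 - 4\right) \left(-4 - - \frac{2}{3} + \frac{\left(-1\right)^{2}}{3}\right)\right) \left(- \frac{2}{3} - 3\right)^{2}\right)^{2} = \left(\left(5 - 4 \left(-4 + \frac{2}{3} + \frac{1}{3} \cdot 1\right)\right) \left(- \frac{11}{3}\right)^{2}\right)^{2} = \left(\left(5 - 4 \left(-4 + \frac{2}{3} + \frac{1}{3}\right)\right) \frac{121}{9}\right)^{2} = \left(\left(5 - -12\right) \frac{121}{9}\right)^{2} = \left(\left(5 + 12\right) \frac{121}{9}\right)^{2} = \left(17 \cdot \frac{121}{9}\right)^{2} = \left(\frac{2057}{9}\right)^{2} = \frac{4231249}{81}$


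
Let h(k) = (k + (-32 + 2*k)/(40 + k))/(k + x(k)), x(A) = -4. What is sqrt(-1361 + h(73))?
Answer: I*sqrt(82674351138)/7797 ≈ 36.877*I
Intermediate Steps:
h(k) = (k + (-32 + 2*k)/(40 + k))/(-4 + k) (h(k) = (k + (-32 + 2*k)/(40 + k))/(k - 4) = (k + (-32 + 2*k)/(40 + k))/(-4 + k))
sqrt(-1361 + h(73)) = sqrt(-1361 + (-32 + 73**2 + 42*73)/(-160 + 73**2 + 36*73)) = sqrt(-1361 + (-32 + 5329 + 3066)/(-160 + 5329 + 2628)) = sqrt(-1361 + 8363/7797) = sqrt(-10603354/7797) = I*sqrt(82674351138)/7797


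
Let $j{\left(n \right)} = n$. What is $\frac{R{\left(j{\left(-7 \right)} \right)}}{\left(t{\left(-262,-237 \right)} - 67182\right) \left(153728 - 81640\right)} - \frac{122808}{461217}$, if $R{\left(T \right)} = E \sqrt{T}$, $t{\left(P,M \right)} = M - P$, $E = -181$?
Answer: $- \frac{40936}{153739} + \frac{181 i \sqrt{7}}{4841213816} \approx -0.26627 + 9.8918 \cdot 10^{-8} i$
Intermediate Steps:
$R{\left(T \right)} = - 181 \sqrt{T}$
$\frac{R{\left(j{\left(-7 \right)} \right)}}{\left(t{\left(-262,-237 \right)} - 67182\right) \left(153728 - 81640\right)} - \frac{122808}{461217} = \frac{\left(-181\right) \sqrt{-7}}{\left(\left(-237 - -262\right) - 67182\right) \left(153728 - 81640\right)} - \frac{122808}{461217} = \frac{\left(-181\right) i \sqrt{7}}{\left(\left(-237 + 262\right) - 67182\right) 72088} - \frac{40936}{153739} = \frac{\left(-181\right) i \sqrt{7}}{\left(25 - 67182\right) 72088} - \frac{40936}{153739} = \frac{\left(-181\right) i \sqrt{7}}{\left(-67157\right) 72088} - \frac{40936}{153739} = \frac{\left(-181\right) i \sqrt{7}}{-4841213816} - \frac{40936}{153739} = - 181 i \sqrt{7} \left(- \frac{1}{4841213816}\right) - \frac{40936}{153739} = \frac{181 i \sqrt{7}}{4841213816} - \frac{40936}{153739} = - \frac{40936}{153739} + \frac{181 i \sqrt{7}}{4841213816}$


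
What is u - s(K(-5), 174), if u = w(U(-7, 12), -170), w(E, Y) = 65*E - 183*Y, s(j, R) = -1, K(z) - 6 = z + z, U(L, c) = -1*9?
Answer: 30526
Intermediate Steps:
U(L, c) = -9
K(z) = 6 + 2*z (K(z) = 6 + (z + z) = 6 + 2*z)
w(E, Y) = -183*Y + 65*E
u = 30525 (u = -183*(-170) + 65*(-9) = 31110 - 585 = 30525)
u - s(K(-5), 174) = 30525 - 1*(-1) = 30525 + 1 = 30526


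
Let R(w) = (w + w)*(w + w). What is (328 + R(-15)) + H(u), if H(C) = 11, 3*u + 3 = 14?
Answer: 1239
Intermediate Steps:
u = 11/3 (u = -1 + (⅓)*14 = -1 + 14/3 = 11/3 ≈ 3.6667)
R(w) = 4*w² (R(w) = (2*w)*(2*w) = 4*w²)
(328 + R(-15)) + H(u) = (328 + 4*(-15)²) + 11 = (328 + 4*225) + 11 = (328 + 900) + 11 = 1228 + 11 = 1239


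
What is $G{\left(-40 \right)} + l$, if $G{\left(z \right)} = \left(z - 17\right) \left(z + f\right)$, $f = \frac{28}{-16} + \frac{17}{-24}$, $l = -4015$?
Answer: $- \frac{12759}{8} \approx -1594.9$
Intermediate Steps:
$f = - \frac{59}{24}$ ($f = 28 \left(- \frac{1}{16}\right) + 17 \left(- \frac{1}{24}\right) = - \frac{7}{4} - \frac{17}{24} = - \frac{59}{24} \approx -2.4583$)
$G{\left(z \right)} = \left(-17 + z\right) \left(- \frac{59}{24} + z\right)$ ($G{\left(z \right)} = \left(z - 17\right) \left(z - \frac{59}{24}\right) = \left(-17 + z\right) \left(- \frac{59}{24} + z\right)$)
$G{\left(-40 \right)} + l = \left(\frac{1003}{24} + \left(-40\right)^{2} - - \frac{2335}{3}\right) - 4015 = \left(\frac{1003}{24} + 1600 + \frac{2335}{3}\right) - 4015 = \frac{19361}{8} - 4015 = - \frac{12759}{8}$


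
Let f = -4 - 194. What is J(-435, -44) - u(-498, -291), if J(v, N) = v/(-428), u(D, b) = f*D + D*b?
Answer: -104226981/428 ≈ -2.4352e+5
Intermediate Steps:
f = -198
u(D, b) = -198*D + D*b
J(v, N) = -v/428 (J(v, N) = v*(-1/428) = -v/428)
J(-435, -44) - u(-498, -291) = -1/428*(-435) - (-498)*(-198 - 291) = 435/428 - (-498)*(-489) = 435/428 - 1*243522 = 435/428 - 243522 = -104226981/428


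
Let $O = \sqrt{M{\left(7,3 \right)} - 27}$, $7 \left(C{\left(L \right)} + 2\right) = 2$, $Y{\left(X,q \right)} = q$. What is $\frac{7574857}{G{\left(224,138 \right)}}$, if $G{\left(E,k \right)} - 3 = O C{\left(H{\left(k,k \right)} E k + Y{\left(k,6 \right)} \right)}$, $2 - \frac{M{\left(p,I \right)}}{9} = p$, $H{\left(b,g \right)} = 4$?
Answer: $\frac{371167993}{3603} + \frac{424191992 i \sqrt{2}}{1201} \approx 1.0302 \cdot 10^{5} + 4.995 \cdot 10^{5} i$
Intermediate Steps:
$M{\left(p,I \right)} = 18 - 9 p$
$C{\left(L \right)} = - \frac{12}{7}$ ($C{\left(L \right)} = -2 + \frac{1}{7} \cdot 2 = -2 + \frac{2}{7} = - \frac{12}{7}$)
$O = 6 i \sqrt{2}$ ($O = \sqrt{\left(18 - 63\right) - 27} = \sqrt{-45 - 27} = \sqrt{-72} = 6 i \sqrt{2} \approx 8.4853 i$)
$G{\left(E,k \right)} = 3 - \frac{72 i \sqrt{2}}{7}$ ($G{\left(E,k \right)} = 3 + 6 i \sqrt{2} \left(- \frac{12}{7}\right) = 3 - \frac{72 i \sqrt{2}}{7}$)
$\frac{7574857}{G{\left(224,138 \right)}} = \frac{7574857}{3 - \frac{72 i \sqrt{2}}{7}}$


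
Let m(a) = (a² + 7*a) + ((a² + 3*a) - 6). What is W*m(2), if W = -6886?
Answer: -151492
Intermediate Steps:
m(a) = -6 + 2*a² + 10*a (m(a) = (a² + 7*a) + (-6 + a² + 3*a) = -6 + 2*a² + 10*a)
W*m(2) = -6886*(-6 + 2*2² + 10*2) = -6886*(-6 + 2*4 + 20) = -6886*(-6 + 8 + 20) = -6886*22 = -151492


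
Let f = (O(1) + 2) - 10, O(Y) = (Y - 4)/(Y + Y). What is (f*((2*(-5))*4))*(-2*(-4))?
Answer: 3040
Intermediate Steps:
O(Y) = (-4 + Y)/(2*Y) (O(Y) = (-4 + Y)/((2*Y)) = (-4 + Y)*(1/(2*Y)) = (-4 + Y)/(2*Y))
f = -19/2 (f = ((½)*(-4 + 1)/1 + 2) - 10 = ((½)*1*(-3) + 2) - 10 = (-3/2 + 2) - 10 = ½ - 10 = -19/2 ≈ -9.5000)
(f*((2*(-5))*4))*(-2*(-4)) = (-19*2*(-5)*4/2)*(-2*(-4)) = -(-95)*4*8 = -19/2*(-40)*8 = 380*8 = 3040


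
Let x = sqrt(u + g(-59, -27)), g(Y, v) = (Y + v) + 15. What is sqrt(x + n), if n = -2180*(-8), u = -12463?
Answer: sqrt(17440 + I*sqrt(12534)) ≈ 132.06 + 0.4239*I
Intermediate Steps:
g(Y, v) = 15 + Y + v
x = I*sqrt(12534) (x = sqrt(-12463 + (15 - 59 - 27)) = sqrt(-12463 - 71) = sqrt(-12534) = I*sqrt(12534) ≈ 111.96*I)
n = 17440
sqrt(x + n) = sqrt(I*sqrt(12534) + 17440) = sqrt(17440 + I*sqrt(12534))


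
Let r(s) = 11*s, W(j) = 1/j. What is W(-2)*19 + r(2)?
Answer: 25/2 ≈ 12.500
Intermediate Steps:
W(-2)*19 + r(2) = 19/(-2) + 11*2 = -½*19 + 22 = -19/2 + 22 = 25/2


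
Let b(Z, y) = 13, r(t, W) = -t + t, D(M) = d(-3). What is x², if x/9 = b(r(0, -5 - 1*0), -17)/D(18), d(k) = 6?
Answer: 1521/4 ≈ 380.25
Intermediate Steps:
D(M) = 6
r(t, W) = 0
x = 39/2 (x = 9*(13/6) = 39/2 ≈ 19.500)
x² = (39/2)² = 1521/4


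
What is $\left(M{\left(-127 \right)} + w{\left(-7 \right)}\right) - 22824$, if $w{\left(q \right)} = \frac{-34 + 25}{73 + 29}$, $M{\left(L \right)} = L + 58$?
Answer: $- \frac{778365}{34} \approx -22893.0$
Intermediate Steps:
$M{\left(L \right)} = 58 + L$
$w{\left(q \right)} = - \frac{3}{34}$ ($w{\left(q \right)} = - \frac{9}{102} = \left(-9\right) \frac{1}{102} = - \frac{3}{34}$)
$\left(M{\left(-127 \right)} + w{\left(-7 \right)}\right) - 22824 = \left(\left(58 - 127\right) - \frac{3}{34}\right) - 22824 = \left(-69 - \frac{3}{34}\right) - 22824 = - \frac{2349}{34} - 22824 = - \frac{778365}{34}$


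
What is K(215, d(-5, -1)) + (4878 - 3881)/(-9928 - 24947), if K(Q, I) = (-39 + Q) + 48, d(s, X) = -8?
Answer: 7811003/34875 ≈ 223.97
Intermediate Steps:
K(Q, I) = 9 + Q
K(215, d(-5, -1)) + (4878 - 3881)/(-9928 - 24947) = (9 + 215) + (4878 - 3881)/(-9928 - 24947) = 224 + 997/(-34875) = 224 + 997*(-1/34875) = 224 - 997/34875 = 7811003/34875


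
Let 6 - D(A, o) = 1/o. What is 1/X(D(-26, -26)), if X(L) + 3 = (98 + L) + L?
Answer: 13/1392 ≈ 0.0093391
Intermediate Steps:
D(A, o) = 6 - 1/o
X(L) = 95 + 2*L (X(L) = -3 + ((98 + L) + L) = -3 + (98 + 2*L) = 95 + 2*L)
1/X(D(-26, -26)) = 1/(95 + 2*(6 - 1/(-26))) = 1/(95 + 2*(6 - 1*(-1/26))) = 1/(95 + 2*(6 + 1/26)) = 1/(95 + 2*(157/26)) = 1/(95 + 157/13) = 1/(1392/13) = 13/1392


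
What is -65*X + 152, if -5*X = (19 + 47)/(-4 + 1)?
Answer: -134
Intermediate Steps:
X = 22/5 (X = -(19 + 47)/(5*(-4 + 1)) = -66/(5*(-3)) = -66*(-1)/(5*3) = -1/5*(-22) = 22/5 ≈ 4.4000)
-65*X + 152 = -65*22/5 + 152 = -286 + 152 = -134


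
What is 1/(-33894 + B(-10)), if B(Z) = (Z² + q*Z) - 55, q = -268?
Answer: -1/31169 ≈ -3.2083e-5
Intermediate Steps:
B(Z) = -55 + Z² - 268*Z (B(Z) = (Z² - 268*Z) - 55 = -55 + Z² - 268*Z)
1/(-33894 + B(-10)) = 1/(-33894 + (-55 + (-10)² - 268*(-10))) = 1/(-33894 + (-55 + 100 + 2680)) = 1/(-33894 + 2725) = 1/(-31169) = -1/31169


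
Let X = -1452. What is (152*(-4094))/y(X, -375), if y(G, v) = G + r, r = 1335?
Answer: 622288/117 ≈ 5318.7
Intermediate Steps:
y(G, v) = 1335 + G (y(G, v) = G + 1335 = 1335 + G)
(152*(-4094))/y(X, -375) = (152*(-4094))/(1335 - 1452) = -622288/(-117) = -622288*(-1/117) = 622288/117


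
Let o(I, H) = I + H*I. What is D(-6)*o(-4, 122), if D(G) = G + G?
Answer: 5904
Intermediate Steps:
D(G) = 2*G
D(-6)*o(-4, 122) = (2*(-6))*(-4*(1 + 122)) = -(-48)*123 = -12*(-492) = 5904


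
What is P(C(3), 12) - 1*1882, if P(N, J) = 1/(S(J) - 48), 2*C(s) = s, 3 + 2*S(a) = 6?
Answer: -175028/93 ≈ -1882.0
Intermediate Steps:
S(a) = 3/2 (S(a) = -3/2 + (1/2)*6 = -3/2 + 3 = 3/2)
C(s) = s/2
P(N, J) = -2/93 (P(N, J) = 1/(3/2 - 48) = 1/(-93/2) = -2/93)
P(C(3), 12) - 1*1882 = -2/93 - 1*1882 = -2/93 - 1882 = -175028/93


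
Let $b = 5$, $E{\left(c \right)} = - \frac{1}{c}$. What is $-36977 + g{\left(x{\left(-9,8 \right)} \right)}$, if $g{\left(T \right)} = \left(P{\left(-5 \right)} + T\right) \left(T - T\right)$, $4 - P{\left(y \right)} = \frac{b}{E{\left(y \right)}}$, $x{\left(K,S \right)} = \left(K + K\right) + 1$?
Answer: $-36977$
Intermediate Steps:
$x{\left(K,S \right)} = 1 + 2 K$ ($x{\left(K,S \right)} = 2 K + 1 = 1 + 2 K$)
$P{\left(y \right)} = 4 + 5 y$ ($P{\left(y \right)} = 4 - \frac{5}{\left(-1\right) \frac{1}{y}} = 4 - 5 \left(- y\right) = 4 - - 5 y = 4 + 5 y$)
$g{\left(T \right)} = 0$ ($g{\left(T \right)} = \left(\left(4 + 5 \left(-5\right)\right) + T\right) \left(T - T\right) = \left(\left(4 - 25\right) + T\right) 0 = \left(-21 + T\right) 0 = 0$)
$-36977 + g{\left(x{\left(-9,8 \right)} \right)} = -36977 + 0 = -36977$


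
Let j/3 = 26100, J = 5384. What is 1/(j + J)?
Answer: 1/83684 ≈ 1.1950e-5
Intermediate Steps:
j = 78300 (j = 3*26100 = 78300)
1/(j + J) = 1/(78300 + 5384) = 1/83684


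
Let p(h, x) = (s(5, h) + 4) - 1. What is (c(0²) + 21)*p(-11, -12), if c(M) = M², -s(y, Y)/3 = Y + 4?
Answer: 504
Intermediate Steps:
s(y, Y) = -12 - 3*Y (s(y, Y) = -3*(Y + 4) = -3*(4 + Y) = -12 - 3*Y)
p(h, x) = -9 - 3*h (p(h, x) = ((-12 - 3*h) + 4) - 1 = (-8 - 3*h) - 1 = -9 - 3*h)
(c(0²) + 21)*p(-11, -12) = ((0²)² + 21)*(-9 - 3*(-11)) = (0² + 21)*(-9 + 33) = (0 + 21)*24 = 21*24 = 504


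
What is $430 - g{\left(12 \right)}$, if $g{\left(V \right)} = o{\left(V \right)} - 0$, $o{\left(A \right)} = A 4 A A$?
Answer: $-6482$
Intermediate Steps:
$o{\left(A \right)} = 4 A^{3}$ ($o{\left(A \right)} = A 4 A^{2} = 4 A^{3}$)
$g{\left(V \right)} = 4 V^{3}$ ($g{\left(V \right)} = 4 V^{3} - 0 = 4 V^{3} + 0 = 4 V^{3}$)
$430 - g{\left(12 \right)} = 430 - 4 \cdot 12^{3} = 430 - 4 \cdot 1728 = 430 - 6912 = -6482$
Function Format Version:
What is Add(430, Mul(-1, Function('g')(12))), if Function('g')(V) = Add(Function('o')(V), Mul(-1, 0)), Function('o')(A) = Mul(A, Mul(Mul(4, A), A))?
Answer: -6482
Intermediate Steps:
Function('o')(A) = Mul(4, Pow(A, 3)) (Function('o')(A) = Mul(A, Mul(4, Pow(A, 2))) = Mul(4, Pow(A, 3)))
Function('g')(V) = Mul(4, Pow(V, 3)) (Function('g')(V) = Add(Mul(4, Pow(V, 3)), Mul(-1, 0)) = Add(Mul(4, Pow(V, 3)), 0) = Mul(4, Pow(V, 3)))
Add(430, Mul(-1, Function('g')(12))) = Add(430, Mul(-1, Mul(4, Pow(12, 3)))) = Add(430, Mul(-1, Mul(4, 1728))) = Add(430, Mul(-1, 6912)) = Add(430, -6912) = -6482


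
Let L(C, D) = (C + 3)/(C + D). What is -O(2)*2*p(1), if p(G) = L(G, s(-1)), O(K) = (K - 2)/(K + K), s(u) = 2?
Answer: 0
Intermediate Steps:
L(C, D) = (3 + C)/(C + D)
O(K) = (-2 + K)/(2*K) (O(K) = (-2 + K)/((2*K)) = (-2 + K)*(1/(2*K)) = (-2 + K)/(2*K))
p(G) = (3 + G)/(2 + G) (p(G) = (3 + G)/(G + 2) = (3 + G)/(2 + G))
-O(2)*2*p(1) = -((½)*(-2 + 2)/2)*2*(3 + 1)/(2 + 1) = -((½)*(½)*0)*2*4/3 = -0*2*(⅓)*4 = -0*4/3 = -1*0 = 0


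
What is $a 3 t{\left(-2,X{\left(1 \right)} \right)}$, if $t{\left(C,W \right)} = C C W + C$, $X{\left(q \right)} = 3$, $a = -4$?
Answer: $-120$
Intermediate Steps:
$t{\left(C,W \right)} = C + W C^{2}$ ($t{\left(C,W \right)} = C^{2} W + C = W C^{2} + C = C + W C^{2}$)
$a 3 t{\left(-2,X{\left(1 \right)} \right)} = \left(-4\right) 3 \left(- 2 \left(1 - 6\right)\right) = - 12 \left(- 2 \left(1 - 6\right)\right) = - 12 \left(\left(-2\right) \left(-5\right)\right) = \left(-12\right) 10 = -120$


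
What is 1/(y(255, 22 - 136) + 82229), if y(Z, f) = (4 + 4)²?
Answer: 1/82293 ≈ 1.2152e-5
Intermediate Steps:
y(Z, f) = 64 (y(Z, f) = 8² = 64)
1/(y(255, 22 - 136) + 82229) = 1/(64 + 82229) = 1/82293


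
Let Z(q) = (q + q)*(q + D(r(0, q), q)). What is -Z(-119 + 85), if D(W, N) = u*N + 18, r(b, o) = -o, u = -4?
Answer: 8160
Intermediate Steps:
D(W, N) = 18 - 4*N (D(W, N) = -4*N + 18 = 18 - 4*N)
Z(q) = 2*q*(18 - 3*q) (Z(q) = (q + q)*(q + (18 - 4*q)) = (2*q)*(18 - 3*q) = 2*q*(18 - 3*q))
-Z(-119 + 85) = -6*(-119 + 85)*(6 - (-119 + 85)) = -6*(-34)*(6 - 1*(-34)) = -6*(-34)*(6 + 34) = -6*(-34)*40 = -1*(-8160) = 8160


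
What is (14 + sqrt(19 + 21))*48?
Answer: 672 + 96*sqrt(10) ≈ 975.58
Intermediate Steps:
(14 + sqrt(19 + 21))*48 = (14 + sqrt(40))*48 = (14 + 2*sqrt(10))*48 = 672 + 96*sqrt(10)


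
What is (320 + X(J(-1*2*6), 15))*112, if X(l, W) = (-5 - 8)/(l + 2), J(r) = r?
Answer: 179928/5 ≈ 35986.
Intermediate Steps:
X(l, W) = -13/(2 + l)
(320 + X(J(-1*2*6), 15))*112 = (320 - 13/(2 - 1*2*6))*112 = (320 - 13/(2 - 2*6))*112 = (320 - 13/(2 - 12))*112 = (320 - 13/(-10))*112 = (320 - 13*(-⅒))*112 = (320 + 13/10)*112 = (3213/10)*112 = 179928/5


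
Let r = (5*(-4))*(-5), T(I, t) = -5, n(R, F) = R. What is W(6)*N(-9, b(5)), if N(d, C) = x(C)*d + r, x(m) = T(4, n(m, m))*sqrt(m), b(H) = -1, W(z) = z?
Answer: 600 + 270*I ≈ 600.0 + 270.0*I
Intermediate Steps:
r = 100 (r = -20*(-5) = 100)
x(m) = -5*sqrt(m)
N(d, C) = 100 - 5*d*sqrt(C) (N(d, C) = (-5*sqrt(C))*d + 100 = -5*d*sqrt(C) + 100 = 100 - 5*d*sqrt(C))
W(6)*N(-9, b(5)) = 6*(100 - 5*(-9)*sqrt(-1)) = 6*(100 - 5*(-9)*I) = 6*(100 + 45*I) = 600 + 270*I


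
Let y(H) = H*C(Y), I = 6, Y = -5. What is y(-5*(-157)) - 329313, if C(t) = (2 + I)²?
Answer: -279073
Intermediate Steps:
C(t) = 64 (C(t) = (2 + 6)² = 8² = 64)
y(H) = 64*H (y(H) = H*64 = 64*H)
y(-5*(-157)) - 329313 = 64*(-5*(-157)) - 329313 = 64*785 - 329313 = 50240 - 329313 = -279073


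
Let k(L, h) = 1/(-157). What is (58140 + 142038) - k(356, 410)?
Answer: 31427947/157 ≈ 2.0018e+5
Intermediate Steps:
k(L, h) = -1/157
(58140 + 142038) - k(356, 410) = (58140 + 142038) - 1*(-1/157) = 200178 + 1/157 = 31427947/157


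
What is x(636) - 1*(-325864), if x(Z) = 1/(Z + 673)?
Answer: 426555977/1309 ≈ 3.2586e+5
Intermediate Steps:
x(Z) = 1/(673 + Z)
x(636) - 1*(-325864) = 1/(673 + 636) - 1*(-325864) = 1/1309 + 325864 = 426555977/1309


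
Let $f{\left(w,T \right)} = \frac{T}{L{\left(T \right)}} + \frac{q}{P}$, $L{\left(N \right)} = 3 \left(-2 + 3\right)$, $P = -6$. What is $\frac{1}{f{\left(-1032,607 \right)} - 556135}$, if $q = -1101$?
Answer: $- \frac{6}{3334495} \approx -1.7994 \cdot 10^{-6}$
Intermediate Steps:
$L{\left(N \right)} = 3$ ($L{\left(N \right)} = 3 \cdot 1 = 3$)
$f{\left(w,T \right)} = \frac{367}{2} + \frac{T}{3}$ ($f{\left(w,T \right)} = \frac{T}{3} - \frac{1101}{-6} = T \frac{1}{3} - - \frac{367}{2} = \frac{T}{3} + \frac{367}{2} = \frac{367}{2} + \frac{T}{3}$)
$\frac{1}{f{\left(-1032,607 \right)} - 556135} = \frac{1}{\left(\frac{367}{2} + \frac{1}{3} \cdot 607\right) - 556135} = \frac{1}{\left(\frac{367}{2} + \frac{607}{3}\right) - 556135} = \frac{1}{\frac{2315}{6} - 556135} = \frac{1}{- \frac{3334495}{6}} = - \frac{6}{3334495}$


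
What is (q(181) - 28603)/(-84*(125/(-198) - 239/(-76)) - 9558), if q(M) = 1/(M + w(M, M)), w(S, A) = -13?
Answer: 1004308327/343013608 ≈ 2.9279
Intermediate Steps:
q(M) = 1/(-13 + M) (q(M) = 1/(M - 13) = 1/(-13 + M))
(q(181) - 28603)/(-84*(125/(-198) - 239/(-76)) - 9558) = (1/(-13 + 181) - 28603)/(-84*(125/(-198) - 239/(-76)) - 9558) = (1/168 - 28603)/(-84*(125*(-1/198) - 239*(-1/76)) - 9558) = (1/168 - 28603)/(-84*(-125/198 + 239/76) - 9558) = -4805303/(168*(-84*18911/7524 - 9558)) = -4805303/(168*(-132377/627 - 9558)) = -4805303/(168*(-6125243/627)) = -4805303/168*(-627/6125243) = 1004308327/343013608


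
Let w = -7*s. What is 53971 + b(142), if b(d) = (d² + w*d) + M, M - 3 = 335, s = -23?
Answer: 97335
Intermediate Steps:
w = 161 (w = -7*(-23) = 161)
M = 338 (M = 3 + 335 = 338)
b(d) = 338 + d² + 161*d (b(d) = (d² + 161*d) + 338 = 338 + d² + 161*d)
53971 + b(142) = 53971 + (338 + 142² + 161*142) = 53971 + (338 + 20164 + 22862) = 53971 + 43364 = 97335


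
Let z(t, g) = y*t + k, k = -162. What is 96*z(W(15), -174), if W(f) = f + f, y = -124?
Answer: -372672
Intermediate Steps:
W(f) = 2*f
z(t, g) = -162 - 124*t (z(t, g) = -124*t - 162 = -162 - 124*t)
96*z(W(15), -174) = 96*(-162 - 248*15) = 96*(-162 - 124*30) = 96*(-162 - 3720) = 96*(-3882) = -372672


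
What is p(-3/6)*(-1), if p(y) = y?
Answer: ½ ≈ 0.50000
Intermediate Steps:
p(-3/6)*(-1) = -3/6*(-1) = -3*⅙*(-1) = -½*(-1) = ½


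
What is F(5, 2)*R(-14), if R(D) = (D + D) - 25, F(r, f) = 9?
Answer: -477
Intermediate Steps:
R(D) = -25 + 2*D (R(D) = 2*D - 25 = -25 + 2*D)
F(5, 2)*R(-14) = 9*(-25 + 2*(-14)) = 9*(-25 - 28) = 9*(-53) = -477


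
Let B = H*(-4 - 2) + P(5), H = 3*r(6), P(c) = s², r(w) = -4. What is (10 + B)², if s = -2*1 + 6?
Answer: 9604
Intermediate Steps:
s = 4 (s = -2 + 6 = 4)
P(c) = 16 (P(c) = 4² = 16)
H = -12 (H = 3*(-4) = -12)
B = 88 (B = -12*(-4 - 2) + 16 = -12*(-6) + 16 = 72 + 16 = 88)
(10 + B)² = (10 + 88)² = 98² = 9604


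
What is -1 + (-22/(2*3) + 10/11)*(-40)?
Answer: 3607/33 ≈ 109.30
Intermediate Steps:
-1 + (-22/(2*3) + 10/11)*(-40) = -1 + (-22/6 + 10*(1/11))*(-40) = -1 + (-22*⅙ + 10/11)*(-40) = -1 + (-11/3 + 10/11)*(-40) = -1 - 91/33*(-40) = -1 + 3640/33 = 3607/33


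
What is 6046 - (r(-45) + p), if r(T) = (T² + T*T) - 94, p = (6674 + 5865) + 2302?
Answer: -12751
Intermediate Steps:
p = 14841 (p = 12539 + 2302 = 14841)
r(T) = -94 + 2*T² (r(T) = (T² + T²) - 94 = 2*T² - 94 = -94 + 2*T²)
6046 - (r(-45) + p) = 6046 - ((-94 + 2*(-45)²) + 14841) = 6046 - ((-94 + 2*2025) + 14841) = 6046 - ((-94 + 4050) + 14841) = 6046 - (3956 + 14841) = 6046 - 1*18797 = 6046 - 18797 = -12751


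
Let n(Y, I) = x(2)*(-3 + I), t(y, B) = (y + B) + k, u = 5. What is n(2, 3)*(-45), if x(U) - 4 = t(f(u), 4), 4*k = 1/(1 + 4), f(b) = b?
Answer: 0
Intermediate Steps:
k = 1/20 (k = 1/(4*(1 + 4)) = (¼)/5 = (¼)*(⅕) = 1/20 ≈ 0.050000)
t(y, B) = 1/20 + B + y (t(y, B) = (y + B) + 1/20 = (B + y) + 1/20 = 1/20 + B + y)
x(U) = 261/20 (x(U) = 4 + (1/20 + 4 + 5) = 4 + 181/20 = 261/20)
n(Y, I) = -783/20 + 261*I/20 (n(Y, I) = 261*(-3 + I)/20 = -783/20 + 261*I/20)
n(2, 3)*(-45) = (-783/20 + (261/20)*3)*(-45) = (-783/20 + 783/20)*(-45) = 0*(-45) = 0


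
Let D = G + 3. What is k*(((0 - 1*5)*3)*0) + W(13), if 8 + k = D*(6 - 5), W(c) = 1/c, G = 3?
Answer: 1/13 ≈ 0.076923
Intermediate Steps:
W(c) = 1/c
D = 6 (D = 3 + 3 = 6)
k = -2 (k = -8 + 6*(6 - 5) = -8 + 6*1 = -8 + 6 = -2)
k*(((0 - 1*5)*3)*0) + W(13) = -2*(0 - 1*5)*3*0 + 1/13 = -2*(0 - 5)*3*0 + 1/13 = -2*(-5*3)*0 + 1/13 = -(-30)*0 + 1/13 = -2*0 + 1/13 = 0 + 1/13 = 1/13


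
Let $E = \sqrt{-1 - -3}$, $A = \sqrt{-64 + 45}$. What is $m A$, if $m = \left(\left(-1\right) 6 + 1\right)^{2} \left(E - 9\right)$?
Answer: $25 i \sqrt{19} \left(-9 + \sqrt{2}\right) \approx - 826.64 i$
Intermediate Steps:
$A = i \sqrt{19}$ ($A = \sqrt{-19} = i \sqrt{19} \approx 4.3589 i$)
$E = \sqrt{2}$ ($E = \sqrt{-1 + 3} = \sqrt{2} \approx 1.4142$)
$m = -225 + 25 \sqrt{2}$ ($m = \left(\left(-1\right) 6 + 1\right)^{2} \left(\sqrt{2} - 9\right) = \left(-6 + 1\right)^{2} \left(-9 + \sqrt{2}\right) = \left(-5\right)^{2} \left(-9 + \sqrt{2}\right) = 25 \left(-9 + \sqrt{2}\right) = -225 + 25 \sqrt{2} \approx -189.64$)
$m A = \left(-225 + 25 \sqrt{2}\right) i \sqrt{19} = i \sqrt{19} \left(-225 + 25 \sqrt{2}\right)$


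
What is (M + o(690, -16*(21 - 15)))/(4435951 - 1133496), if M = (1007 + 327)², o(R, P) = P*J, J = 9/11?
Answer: 19574252/36327005 ≈ 0.53883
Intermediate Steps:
J = 9/11 (J = 9*(1/11) = 9/11 ≈ 0.81818)
o(R, P) = 9*P/11 (o(R, P) = P*(9/11) = 9*P/11)
M = 1779556 (M = 1334² = 1779556)
(M + o(690, -16*(21 - 15)))/(4435951 - 1133496) = (1779556 + 9*(-16*(21 - 15))/11)/(4435951 - 1133496) = (1779556 + 9*(-16*6)/11)/3302455 = (1779556 + (9/11)*(-96))*(1/3302455) = (1779556 - 864/11)*(1/3302455) = (19574252/11)*(1/3302455) = 19574252/36327005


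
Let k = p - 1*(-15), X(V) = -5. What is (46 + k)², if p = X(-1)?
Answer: 3136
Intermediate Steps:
p = -5
k = 10 (k = -5 - 1*(-15) = -5 + 15 = 10)
(46 + k)² = (46 + 10)² = 56² = 3136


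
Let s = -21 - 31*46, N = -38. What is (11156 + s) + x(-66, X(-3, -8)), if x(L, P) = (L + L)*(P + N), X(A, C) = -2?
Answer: 14989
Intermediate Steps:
x(L, P) = 2*L*(-38 + P) (x(L, P) = (L + L)*(P - 38) = (2*L)*(-38 + P) = 2*L*(-38 + P))
s = -1447 (s = -21 - 1426 = -1447)
(11156 + s) + x(-66, X(-3, -8)) = (11156 - 1447) + 2*(-66)*(-38 - 2) = 9709 + 2*(-66)*(-40) = 9709 + 5280 = 14989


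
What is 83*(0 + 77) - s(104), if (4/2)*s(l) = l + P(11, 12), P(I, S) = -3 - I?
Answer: 6346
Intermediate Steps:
s(l) = -7 + l/2 (s(l) = (l + (-3 - 1*11))/2 = (l + (-3 - 11))/2 = (l - 14)/2 = (-14 + l)/2 = -7 + l/2)
83*(0 + 77) - s(104) = 83*(0 + 77) - (-7 + (1/2)*104) = 83*77 - (-7 + 52) = 6391 - 1*45 = 6391 - 45 = 6346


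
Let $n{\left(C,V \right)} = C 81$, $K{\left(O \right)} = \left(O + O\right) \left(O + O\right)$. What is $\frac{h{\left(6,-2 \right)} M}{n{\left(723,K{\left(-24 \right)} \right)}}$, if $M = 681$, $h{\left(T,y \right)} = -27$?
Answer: $- \frac{227}{723} \approx -0.31397$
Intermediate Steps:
$K{\left(O \right)} = 4 O^{2}$ ($K{\left(O \right)} = 2 O 2 O = 4 O^{2}$)
$n{\left(C,V \right)} = 81 C$
$\frac{h{\left(6,-2 \right)} M}{n{\left(723,K{\left(-24 \right)} \right)}} = \frac{\left(-27\right) 681}{81 \cdot 723} = - \frac{18387}{58563} = \left(-18387\right) \frac{1}{58563} = - \frac{227}{723}$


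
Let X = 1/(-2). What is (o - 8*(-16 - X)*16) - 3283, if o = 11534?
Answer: 10235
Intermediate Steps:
X = -1/2 ≈ -0.50000
(o - 8*(-16 - X)*16) - 3283 = (11534 - 8*(-16 - 1*(-1/2))*16) - 3283 = (11534 - 8*(-16 + 1/2)*16) - 3283 = (11534 - 8*(-31/2)*16) - 3283 = (11534 + 124*16) - 3283 = (11534 + 1984) - 3283 = 13518 - 3283 = 10235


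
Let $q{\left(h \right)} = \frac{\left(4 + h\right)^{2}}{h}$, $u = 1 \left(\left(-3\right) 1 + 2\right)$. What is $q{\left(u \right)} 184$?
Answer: $-1656$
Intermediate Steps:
$u = -1$ ($u = 1 \left(-3 + 2\right) = 1 \left(-1\right) = -1$)
$q{\left(h \right)} = \frac{\left(4 + h\right)^{2}}{h}$
$q{\left(u \right)} 184 = \frac{\left(4 - 1\right)^{2}}{-1} \cdot 184 = - 3^{2} \cdot 184 = \left(-1\right) 9 \cdot 184 = \left(-9\right) 184 = -1656$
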